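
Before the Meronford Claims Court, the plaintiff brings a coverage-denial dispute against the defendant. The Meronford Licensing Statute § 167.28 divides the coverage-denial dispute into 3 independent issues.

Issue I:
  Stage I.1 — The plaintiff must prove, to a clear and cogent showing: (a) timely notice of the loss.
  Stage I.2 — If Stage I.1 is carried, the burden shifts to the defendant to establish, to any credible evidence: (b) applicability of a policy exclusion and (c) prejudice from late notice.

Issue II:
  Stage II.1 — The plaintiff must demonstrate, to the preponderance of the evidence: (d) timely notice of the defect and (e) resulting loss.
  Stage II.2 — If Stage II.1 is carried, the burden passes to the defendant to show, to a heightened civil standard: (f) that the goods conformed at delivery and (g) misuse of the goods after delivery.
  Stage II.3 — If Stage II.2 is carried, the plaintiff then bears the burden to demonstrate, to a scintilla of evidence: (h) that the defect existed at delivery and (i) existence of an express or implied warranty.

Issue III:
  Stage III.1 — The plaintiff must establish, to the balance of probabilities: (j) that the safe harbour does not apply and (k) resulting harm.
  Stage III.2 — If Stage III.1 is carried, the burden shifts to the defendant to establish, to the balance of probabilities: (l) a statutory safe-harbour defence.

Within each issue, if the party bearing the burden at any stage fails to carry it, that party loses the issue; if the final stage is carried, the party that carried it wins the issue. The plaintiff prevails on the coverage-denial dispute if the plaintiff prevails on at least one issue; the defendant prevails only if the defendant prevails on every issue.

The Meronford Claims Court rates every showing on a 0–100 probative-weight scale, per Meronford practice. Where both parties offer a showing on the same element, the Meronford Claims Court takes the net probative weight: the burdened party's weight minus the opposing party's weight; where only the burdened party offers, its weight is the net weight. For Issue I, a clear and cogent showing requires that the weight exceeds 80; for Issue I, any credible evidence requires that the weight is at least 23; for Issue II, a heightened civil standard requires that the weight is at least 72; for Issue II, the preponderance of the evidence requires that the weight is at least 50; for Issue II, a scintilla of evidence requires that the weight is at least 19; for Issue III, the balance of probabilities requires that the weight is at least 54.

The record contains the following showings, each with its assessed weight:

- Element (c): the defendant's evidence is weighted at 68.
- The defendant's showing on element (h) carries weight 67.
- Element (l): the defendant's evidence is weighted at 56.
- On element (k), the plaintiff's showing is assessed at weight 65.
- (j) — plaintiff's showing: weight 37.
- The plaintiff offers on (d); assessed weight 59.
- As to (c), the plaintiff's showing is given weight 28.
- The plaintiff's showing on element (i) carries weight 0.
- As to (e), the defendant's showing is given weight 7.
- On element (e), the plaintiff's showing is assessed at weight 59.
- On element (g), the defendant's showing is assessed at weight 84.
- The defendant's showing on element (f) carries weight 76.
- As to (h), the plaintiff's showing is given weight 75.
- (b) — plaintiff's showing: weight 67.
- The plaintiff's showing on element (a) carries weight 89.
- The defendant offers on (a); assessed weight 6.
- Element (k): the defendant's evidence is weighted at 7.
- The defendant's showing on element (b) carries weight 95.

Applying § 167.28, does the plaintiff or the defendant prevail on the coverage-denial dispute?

— Issue I —
At Stage I.1 the plaintiff must meet a clear and cogent showing (weight exceeds 80): on (a) the weight is 89 less the opposing 6 gives net 83, > 80, so (a) meets the standard.
  Stage I.1 is satisfied; the onus moves to the defendant.
At Stage I.2 the defendant must meet any credible evidence (weight is at least 23): on (b) the weight is 95 less the opposing 67 gives net 28, which does reach 23, so (b) meets the standard; on (c) the weight is 68 less the opposing 28 gives net 40, ≥ 23, so (c) meets the standard.
  All elements met at the final stage.
Every stage carried; the defendant prevails on this issue.
— Issue II —
Stage II.1 (plaintiff, the preponderance of the evidence, weight is at least 50): (d) 59 ≥ 50 — meets; (e) net 59−7=52 ≥ 50 — meets.
  Stage II.1 carried; the burden shifts to the defendant.
Stage II.2 (defendant, a heightened civil standard, weight is at least 72): (f) 76 ≥ 72 — meets; (g) 84 ≥ 72 — meets.
  Stage II.2 is satisfied; the onus moves to the plaintiff.
Stage II.3 (plaintiff, a scintilla of evidence, weight is at least 19): (h) net 75−67=8 < 19 — fails; (i) 0 < 19 — fails.
  Not every element is met, so the plaintiff fails to carry Stage II.3.
So the defendant prevails on this issue.
— Issue III —
Stage III.1 (plaintiff, the balance of probabilities, weight is at least 54): (j) 37 < 54 — fails; (k) net 65−7=58 ≥ 54 — meets.
  Not every element is met, so the plaintiff fails to carry Stage III.1.
So the defendant prevails on this issue.
Per-issue: Issue I → defendant; Issue II → defendant; Issue III → defendant. The plaintiff must prevail on at least one issue; overall, the defendant prevails.

defendant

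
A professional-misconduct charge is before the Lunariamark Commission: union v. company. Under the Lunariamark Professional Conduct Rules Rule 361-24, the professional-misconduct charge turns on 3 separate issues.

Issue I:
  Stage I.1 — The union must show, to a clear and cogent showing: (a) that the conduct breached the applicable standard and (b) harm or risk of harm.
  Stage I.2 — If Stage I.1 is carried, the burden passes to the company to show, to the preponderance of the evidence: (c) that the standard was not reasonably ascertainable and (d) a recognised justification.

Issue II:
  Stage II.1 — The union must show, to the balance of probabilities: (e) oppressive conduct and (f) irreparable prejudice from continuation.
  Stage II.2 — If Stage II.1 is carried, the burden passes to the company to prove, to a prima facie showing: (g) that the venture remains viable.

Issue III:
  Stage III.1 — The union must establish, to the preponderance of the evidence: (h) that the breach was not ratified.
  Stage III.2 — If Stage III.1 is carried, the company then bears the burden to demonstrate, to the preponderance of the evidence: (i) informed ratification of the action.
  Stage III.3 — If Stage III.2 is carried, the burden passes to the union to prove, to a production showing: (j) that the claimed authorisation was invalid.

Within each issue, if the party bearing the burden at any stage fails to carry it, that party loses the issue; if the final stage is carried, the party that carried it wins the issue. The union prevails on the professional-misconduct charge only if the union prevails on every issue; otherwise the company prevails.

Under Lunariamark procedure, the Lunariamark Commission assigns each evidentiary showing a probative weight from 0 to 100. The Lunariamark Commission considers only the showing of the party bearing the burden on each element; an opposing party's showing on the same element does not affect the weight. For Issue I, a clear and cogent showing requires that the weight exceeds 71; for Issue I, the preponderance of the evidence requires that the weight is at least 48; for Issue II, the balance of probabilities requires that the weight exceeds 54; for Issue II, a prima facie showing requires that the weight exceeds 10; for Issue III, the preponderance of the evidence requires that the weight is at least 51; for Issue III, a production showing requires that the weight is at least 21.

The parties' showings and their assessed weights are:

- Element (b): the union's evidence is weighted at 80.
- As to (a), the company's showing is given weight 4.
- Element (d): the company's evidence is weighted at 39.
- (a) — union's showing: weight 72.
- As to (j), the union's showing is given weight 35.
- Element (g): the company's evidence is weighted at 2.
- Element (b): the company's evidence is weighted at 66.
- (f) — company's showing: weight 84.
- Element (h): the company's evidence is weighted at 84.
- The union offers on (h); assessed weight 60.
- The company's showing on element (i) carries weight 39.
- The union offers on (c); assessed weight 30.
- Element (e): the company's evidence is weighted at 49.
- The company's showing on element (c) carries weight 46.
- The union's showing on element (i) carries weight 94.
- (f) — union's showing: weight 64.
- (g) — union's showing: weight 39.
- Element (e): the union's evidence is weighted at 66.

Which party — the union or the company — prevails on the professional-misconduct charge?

— Issue I —
At Stage I.1 the union must meet a clear and cogent showing (weight exceeds 71): on (a) the weight is 72 (the company's 4 is given no effect), > 71, so (a) meets the standard; on (b) the weight is 80 (the company's 66 is given no effect), > 71, so (b) meets the standard.
  Stage I.1 carried; the burden shifts to the company.
At Stage I.2 the company must meet the preponderance of the evidence (weight is at least 48): on (c) the weight is 46 (the union's 30 is given no effect), < 48, so (c) does not meet the standard; on (d) the weight is 39, which does not reach 48, so (d) does not meet the standard.
  Stage I.2 not carried; the company fails its burden.
The analysis ends at Stage I.2; the union prevails on this issue.
— Issue II —
Stage II.1 — burden on union; standard: the balance of probabilities (weight exceeds 54).
    (e): 66 (company's 49 disregarded) > 54 [met]
    (f): 64 (company's 84 disregarded) > 54 [met]
  Stage II.1 is satisfied; the onus moves to the company.
Stage II.2 — burden on company; standard: a prima facie showing (weight exceeds 10).
    (g): 2 (union's 39 disregarded) ≤ 10 [not met]
  The company does not carry Stage II.2.
So the union prevails on this issue.
— Issue III —
Stage III.1 — burden on union; standard: the preponderance of the evidence (weight is at least 51).
    (h): 60 (company's 84 disregarded) ≥ 51 [met]
  Stage III.1 carried; the burden shifts to the company.
Stage III.2 — burden on company; standard: the preponderance of the evidence (weight is at least 51).
    (i): 39 (union's 94 disregarded) < 51 [not met]
  The company does not carry Stage III.2.
The union prevails on this issue.
Per-issue: Issue I → union; Issue II → union; Issue III → union. The union must prevail on every issue; overall, the union prevails.

union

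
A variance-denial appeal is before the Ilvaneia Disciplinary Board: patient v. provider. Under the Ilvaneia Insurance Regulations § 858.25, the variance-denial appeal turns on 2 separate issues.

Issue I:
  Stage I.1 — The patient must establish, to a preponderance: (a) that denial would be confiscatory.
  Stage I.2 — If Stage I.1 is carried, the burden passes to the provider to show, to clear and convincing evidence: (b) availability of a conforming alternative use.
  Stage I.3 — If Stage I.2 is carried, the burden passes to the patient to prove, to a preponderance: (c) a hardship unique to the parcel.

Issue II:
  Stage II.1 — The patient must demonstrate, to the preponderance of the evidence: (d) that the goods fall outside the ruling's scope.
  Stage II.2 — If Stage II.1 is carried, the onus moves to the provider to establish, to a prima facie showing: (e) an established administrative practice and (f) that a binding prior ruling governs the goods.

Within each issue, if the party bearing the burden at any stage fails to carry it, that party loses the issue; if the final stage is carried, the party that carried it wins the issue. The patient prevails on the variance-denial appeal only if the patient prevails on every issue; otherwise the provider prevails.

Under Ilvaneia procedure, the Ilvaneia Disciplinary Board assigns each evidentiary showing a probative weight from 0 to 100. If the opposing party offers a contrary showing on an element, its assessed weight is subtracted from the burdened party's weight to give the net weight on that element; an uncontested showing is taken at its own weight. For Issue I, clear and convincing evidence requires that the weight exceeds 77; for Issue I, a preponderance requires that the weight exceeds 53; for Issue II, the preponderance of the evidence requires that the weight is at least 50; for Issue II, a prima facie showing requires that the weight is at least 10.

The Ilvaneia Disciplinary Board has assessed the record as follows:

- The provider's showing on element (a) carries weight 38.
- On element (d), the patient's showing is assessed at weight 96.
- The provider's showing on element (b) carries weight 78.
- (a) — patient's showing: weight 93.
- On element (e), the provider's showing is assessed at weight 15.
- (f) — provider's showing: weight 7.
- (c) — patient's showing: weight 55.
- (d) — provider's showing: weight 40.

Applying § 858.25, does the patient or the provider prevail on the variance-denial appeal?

— Issue I —
Stage I.1 — burden on patient; standard: a preponderance (weight exceeds 53).
    (a): 93 − 38 = 55 > 53 [met]
  All elements met. The burden passes to the provider.
Stage I.2 — burden on provider; standard: clear and convincing evidence (weight exceeds 77).
    (b): 78 > 77 [met]
  Stage I.2 is satisfied; the onus moves to the patient.
Stage I.3 — burden on patient; standard: a preponderance (weight exceeds 53).
    (c): 55 > 53 [met]
  The patient carries the last stage.
All stages carried — the patient prevails on this issue.
— Issue II —
Stage II.1 (patient, the preponderance of the evidence, weight is at least 50): (d) net 96−40=56 ≥ 50 — meets.
  All elements met. The burden passes to the provider.
Stage II.2 (provider, a prima facie showing, weight is at least 10): (e) 15 ≥ 10 — meets; (f) 7 < 10 — fails.
  The provider does not carry Stage II.2.
The analysis ends at Stage II.2; the patient prevails on this issue.
Per-issue: Issue I → patient; Issue II → patient. The patient must prevail on every issue; overall, the patient prevails.

patient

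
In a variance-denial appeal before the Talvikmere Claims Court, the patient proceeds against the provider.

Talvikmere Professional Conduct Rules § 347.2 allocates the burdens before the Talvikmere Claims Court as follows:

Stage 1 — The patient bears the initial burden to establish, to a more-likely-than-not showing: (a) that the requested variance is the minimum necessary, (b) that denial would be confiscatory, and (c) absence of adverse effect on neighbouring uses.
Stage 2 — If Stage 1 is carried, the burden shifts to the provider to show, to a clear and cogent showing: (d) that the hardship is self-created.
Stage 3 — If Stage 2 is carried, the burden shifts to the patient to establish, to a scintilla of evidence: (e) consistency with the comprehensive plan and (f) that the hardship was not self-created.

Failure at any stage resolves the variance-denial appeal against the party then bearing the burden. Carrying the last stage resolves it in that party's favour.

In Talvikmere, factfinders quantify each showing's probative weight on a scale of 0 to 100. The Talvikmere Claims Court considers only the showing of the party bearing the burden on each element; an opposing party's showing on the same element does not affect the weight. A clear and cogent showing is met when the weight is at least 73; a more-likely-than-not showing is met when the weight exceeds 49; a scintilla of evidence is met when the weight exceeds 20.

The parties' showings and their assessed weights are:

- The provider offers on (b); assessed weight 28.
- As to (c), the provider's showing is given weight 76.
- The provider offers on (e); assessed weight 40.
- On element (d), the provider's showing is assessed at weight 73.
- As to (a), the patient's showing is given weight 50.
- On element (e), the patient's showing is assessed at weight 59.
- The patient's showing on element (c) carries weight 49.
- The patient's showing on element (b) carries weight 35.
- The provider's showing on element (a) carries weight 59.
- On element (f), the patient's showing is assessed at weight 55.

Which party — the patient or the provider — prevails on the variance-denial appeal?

provider

At Stage 1 the patient must meet a more-likely-than-not showing (weight exceeds 49): on (a) the weight is 50 (the provider's 59 is given no effect), which does exceed 49, so (a) meets the standard; on (b) the weight is 35 (the provider's 28 is given no effect), ≤ 49, so (b) does not meet the standard; on (c) the weight is 49 (the provider's 76 is given no effect), ≤ 49, so (c) does not meet the standard.
  Stage 1 not carried; the patient fails its burden.
The provider prevails.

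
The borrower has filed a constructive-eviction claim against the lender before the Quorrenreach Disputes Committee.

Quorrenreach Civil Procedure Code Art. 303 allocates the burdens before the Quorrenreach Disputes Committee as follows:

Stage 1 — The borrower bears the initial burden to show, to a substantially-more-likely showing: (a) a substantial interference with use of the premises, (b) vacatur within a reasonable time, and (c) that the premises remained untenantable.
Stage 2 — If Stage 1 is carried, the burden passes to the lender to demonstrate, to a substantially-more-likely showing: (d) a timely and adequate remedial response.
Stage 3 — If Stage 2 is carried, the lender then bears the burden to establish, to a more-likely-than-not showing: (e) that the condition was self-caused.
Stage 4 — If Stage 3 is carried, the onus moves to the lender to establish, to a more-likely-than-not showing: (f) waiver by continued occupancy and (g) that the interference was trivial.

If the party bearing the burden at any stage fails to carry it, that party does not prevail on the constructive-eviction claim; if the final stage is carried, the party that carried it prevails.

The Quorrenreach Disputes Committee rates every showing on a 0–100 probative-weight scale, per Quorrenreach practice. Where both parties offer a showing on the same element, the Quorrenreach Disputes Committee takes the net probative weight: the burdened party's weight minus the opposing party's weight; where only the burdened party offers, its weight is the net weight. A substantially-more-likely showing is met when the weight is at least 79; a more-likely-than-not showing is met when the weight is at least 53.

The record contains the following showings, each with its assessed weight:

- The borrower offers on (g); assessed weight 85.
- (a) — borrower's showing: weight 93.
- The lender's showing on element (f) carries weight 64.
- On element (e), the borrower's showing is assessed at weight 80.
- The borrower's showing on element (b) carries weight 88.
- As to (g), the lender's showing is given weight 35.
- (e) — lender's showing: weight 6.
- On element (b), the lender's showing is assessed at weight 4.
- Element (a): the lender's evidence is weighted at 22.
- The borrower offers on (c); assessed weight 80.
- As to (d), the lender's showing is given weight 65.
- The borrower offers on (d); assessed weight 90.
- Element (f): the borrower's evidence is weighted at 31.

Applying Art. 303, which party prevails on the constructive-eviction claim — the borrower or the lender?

Stage 1 (borrower, a substantially-more-likely showing, weight is at least 79): (a) net 93−22=71 < 79 — fails; (b) net 88−4=84 ≥ 79 — meets; (c) 80 ≥ 79 — meets.
  Not every element is met, so the borrower fails to carry Stage 1.
The lender prevails.

lender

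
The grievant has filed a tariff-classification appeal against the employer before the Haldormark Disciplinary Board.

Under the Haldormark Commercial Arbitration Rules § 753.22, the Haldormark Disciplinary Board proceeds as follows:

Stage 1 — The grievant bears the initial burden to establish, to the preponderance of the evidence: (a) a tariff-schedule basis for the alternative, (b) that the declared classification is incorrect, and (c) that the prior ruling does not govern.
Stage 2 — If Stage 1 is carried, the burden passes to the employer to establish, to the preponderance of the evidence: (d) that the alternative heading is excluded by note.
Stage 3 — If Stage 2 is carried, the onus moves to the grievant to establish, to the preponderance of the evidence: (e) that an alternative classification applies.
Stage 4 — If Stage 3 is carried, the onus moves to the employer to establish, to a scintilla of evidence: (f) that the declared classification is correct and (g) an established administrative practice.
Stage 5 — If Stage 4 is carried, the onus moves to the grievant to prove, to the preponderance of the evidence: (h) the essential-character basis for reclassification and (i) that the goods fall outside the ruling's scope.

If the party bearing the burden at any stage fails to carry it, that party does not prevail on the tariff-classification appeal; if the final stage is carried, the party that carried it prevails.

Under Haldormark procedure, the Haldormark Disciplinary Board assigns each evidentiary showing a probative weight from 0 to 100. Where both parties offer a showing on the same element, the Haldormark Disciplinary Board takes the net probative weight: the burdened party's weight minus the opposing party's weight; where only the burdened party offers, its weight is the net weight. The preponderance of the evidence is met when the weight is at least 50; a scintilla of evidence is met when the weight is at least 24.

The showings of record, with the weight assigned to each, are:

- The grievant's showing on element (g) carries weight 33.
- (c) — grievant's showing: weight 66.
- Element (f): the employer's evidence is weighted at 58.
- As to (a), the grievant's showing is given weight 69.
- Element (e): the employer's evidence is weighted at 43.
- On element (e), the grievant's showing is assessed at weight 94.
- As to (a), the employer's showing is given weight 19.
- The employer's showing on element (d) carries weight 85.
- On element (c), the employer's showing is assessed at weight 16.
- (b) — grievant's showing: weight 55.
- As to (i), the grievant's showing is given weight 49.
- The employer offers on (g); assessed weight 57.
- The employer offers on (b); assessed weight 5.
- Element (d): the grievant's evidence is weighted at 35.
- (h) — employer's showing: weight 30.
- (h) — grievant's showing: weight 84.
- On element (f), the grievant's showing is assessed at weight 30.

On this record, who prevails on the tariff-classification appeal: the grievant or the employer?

employer

Stage 1 — burden on grievant; standard: the preponderance of the evidence (weight is at least 50).
    (a): 69 − 19 = 50 ≥ 50 [met]
    (b): 55 − 5 = 50 ≥ 50 [met]
    (c): 66 − 16 = 50 ≥ 50 [met]
  Stage 1 is satisfied; the onus moves to the employer.
Stage 2 — burden on employer; standard: the preponderance of the evidence (weight is at least 50).
    (d): 85 − 35 = 50 ≥ 50 [met]
  All elements met. The burden passes to the grievant.
Stage 3 — burden on grievant; standard: the preponderance of the evidence (weight is at least 50).
    (e): 94 − 43 = 51 ≥ 50 [met]
  Stage 3 is satisfied; the onus moves to the employer.
Stage 4 — burden on employer; standard: a scintilla of evidence (weight is at least 24).
    (f): 58 − 30 = 28 ≥ 24 [met]
    (g): 57 − 33 = 24 ≥ 24 [met]
  All elements met. The burden passes to the grievant.
Stage 5 — burden on grievant; standard: the preponderance of the evidence (weight is at least 50).
    (h): 84 − 30 = 54 ≥ 50 [met]
    (i): 49 < 50 [not met]
  Stage 5 not carried; the grievant fails its burden.
So the employer prevails.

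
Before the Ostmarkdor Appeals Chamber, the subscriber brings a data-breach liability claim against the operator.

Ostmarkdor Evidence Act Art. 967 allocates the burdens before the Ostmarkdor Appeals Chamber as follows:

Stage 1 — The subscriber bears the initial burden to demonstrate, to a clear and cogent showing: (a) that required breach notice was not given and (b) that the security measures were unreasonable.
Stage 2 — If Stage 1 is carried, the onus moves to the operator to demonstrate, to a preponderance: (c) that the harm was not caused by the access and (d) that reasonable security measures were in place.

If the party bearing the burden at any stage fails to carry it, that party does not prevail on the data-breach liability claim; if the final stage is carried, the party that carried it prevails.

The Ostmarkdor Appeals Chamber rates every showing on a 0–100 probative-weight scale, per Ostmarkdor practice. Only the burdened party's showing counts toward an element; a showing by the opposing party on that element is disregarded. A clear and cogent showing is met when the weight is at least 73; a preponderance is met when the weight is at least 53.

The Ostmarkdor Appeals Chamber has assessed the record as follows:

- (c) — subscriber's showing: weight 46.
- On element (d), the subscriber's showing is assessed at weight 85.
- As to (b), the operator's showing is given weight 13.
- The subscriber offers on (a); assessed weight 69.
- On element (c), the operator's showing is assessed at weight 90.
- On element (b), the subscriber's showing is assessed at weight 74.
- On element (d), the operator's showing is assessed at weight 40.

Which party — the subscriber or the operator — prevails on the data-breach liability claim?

Stage 1 (subscriber, a clear and cogent showing, weight is at least 73): (a) 69 < 73 — fails; (b) 74 (operator's 13 disregarded) ≥ 73 — meets.
  The subscriber does not carry Stage 1.
The analysis ends at Stage 1; the operator prevails.

operator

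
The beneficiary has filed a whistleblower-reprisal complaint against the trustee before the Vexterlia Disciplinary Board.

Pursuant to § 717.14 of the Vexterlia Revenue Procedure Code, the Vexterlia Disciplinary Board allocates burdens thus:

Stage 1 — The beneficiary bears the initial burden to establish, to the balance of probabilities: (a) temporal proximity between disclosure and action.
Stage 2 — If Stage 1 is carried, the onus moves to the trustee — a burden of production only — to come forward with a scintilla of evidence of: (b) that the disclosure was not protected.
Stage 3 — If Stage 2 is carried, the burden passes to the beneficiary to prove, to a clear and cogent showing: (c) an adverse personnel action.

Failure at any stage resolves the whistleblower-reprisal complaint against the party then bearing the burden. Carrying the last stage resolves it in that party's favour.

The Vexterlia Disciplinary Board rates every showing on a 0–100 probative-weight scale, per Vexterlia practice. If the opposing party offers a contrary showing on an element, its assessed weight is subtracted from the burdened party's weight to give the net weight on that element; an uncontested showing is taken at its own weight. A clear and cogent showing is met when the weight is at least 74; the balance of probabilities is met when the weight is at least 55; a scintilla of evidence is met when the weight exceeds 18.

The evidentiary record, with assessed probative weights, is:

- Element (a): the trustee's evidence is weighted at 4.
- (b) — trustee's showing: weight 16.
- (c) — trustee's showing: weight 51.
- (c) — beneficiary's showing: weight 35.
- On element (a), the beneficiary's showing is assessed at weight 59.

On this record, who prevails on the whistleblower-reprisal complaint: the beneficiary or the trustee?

Stage 1 (beneficiary, the balance of probabilities, weight is at least 55): (a) net 59−4=55 ≥ 55 — meets.
  All elements met. The burden passes to the trustee.
Stage 2 (trustee, a scintilla of evidence, weight exceeds 18): (b) 16 ≤ 18 — fails.
  Stage 2 not carried; the trustee fails its burden.
The analysis ends at Stage 2; the beneficiary prevails.

beneficiary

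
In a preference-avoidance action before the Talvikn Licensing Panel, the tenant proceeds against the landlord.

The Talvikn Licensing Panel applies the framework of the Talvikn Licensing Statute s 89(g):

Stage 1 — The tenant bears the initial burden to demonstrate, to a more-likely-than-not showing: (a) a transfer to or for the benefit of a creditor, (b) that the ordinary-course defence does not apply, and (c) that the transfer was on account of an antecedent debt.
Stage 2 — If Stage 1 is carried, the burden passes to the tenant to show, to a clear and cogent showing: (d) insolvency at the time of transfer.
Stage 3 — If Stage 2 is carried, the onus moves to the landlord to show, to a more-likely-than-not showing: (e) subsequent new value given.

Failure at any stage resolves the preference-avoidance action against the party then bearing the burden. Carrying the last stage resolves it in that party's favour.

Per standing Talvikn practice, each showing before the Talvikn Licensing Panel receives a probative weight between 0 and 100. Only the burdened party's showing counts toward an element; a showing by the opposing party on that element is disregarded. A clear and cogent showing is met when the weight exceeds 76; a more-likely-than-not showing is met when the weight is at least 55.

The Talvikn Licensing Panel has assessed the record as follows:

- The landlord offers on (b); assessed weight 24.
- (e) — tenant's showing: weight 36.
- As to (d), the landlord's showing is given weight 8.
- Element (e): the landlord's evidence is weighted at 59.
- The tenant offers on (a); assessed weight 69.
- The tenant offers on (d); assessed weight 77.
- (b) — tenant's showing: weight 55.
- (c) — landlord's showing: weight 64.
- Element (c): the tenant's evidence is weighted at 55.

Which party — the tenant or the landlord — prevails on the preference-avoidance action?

Stage 1 — burden on tenant; standard: a more-likely-than-not showing (weight is at least 55).
    (a): 69 ≥ 55 [met]
    (b): 55 (landlord's 24 disregarded) ≥ 55 [met]
    (c): 55 (landlord's 64 disregarded) ≥ 55 [met]
  Stage 1 carried; the burden remains with the tenant.
Stage 2 — burden on tenant; standard: a clear and cogent showing (weight exceeds 76).
    (d): 77 (landlord's 8 disregarded) > 76 [met]
  Stage 2 carried; the burden shifts to the landlord.
Stage 3 — burden on landlord; standard: a more-likely-than-not showing (weight is at least 55).
    (e): 59 (tenant's 36 disregarded) ≥ 55 [met]
  Stage 3 carried; the final stage is satisfied.
All stages carried — the landlord prevails.

landlord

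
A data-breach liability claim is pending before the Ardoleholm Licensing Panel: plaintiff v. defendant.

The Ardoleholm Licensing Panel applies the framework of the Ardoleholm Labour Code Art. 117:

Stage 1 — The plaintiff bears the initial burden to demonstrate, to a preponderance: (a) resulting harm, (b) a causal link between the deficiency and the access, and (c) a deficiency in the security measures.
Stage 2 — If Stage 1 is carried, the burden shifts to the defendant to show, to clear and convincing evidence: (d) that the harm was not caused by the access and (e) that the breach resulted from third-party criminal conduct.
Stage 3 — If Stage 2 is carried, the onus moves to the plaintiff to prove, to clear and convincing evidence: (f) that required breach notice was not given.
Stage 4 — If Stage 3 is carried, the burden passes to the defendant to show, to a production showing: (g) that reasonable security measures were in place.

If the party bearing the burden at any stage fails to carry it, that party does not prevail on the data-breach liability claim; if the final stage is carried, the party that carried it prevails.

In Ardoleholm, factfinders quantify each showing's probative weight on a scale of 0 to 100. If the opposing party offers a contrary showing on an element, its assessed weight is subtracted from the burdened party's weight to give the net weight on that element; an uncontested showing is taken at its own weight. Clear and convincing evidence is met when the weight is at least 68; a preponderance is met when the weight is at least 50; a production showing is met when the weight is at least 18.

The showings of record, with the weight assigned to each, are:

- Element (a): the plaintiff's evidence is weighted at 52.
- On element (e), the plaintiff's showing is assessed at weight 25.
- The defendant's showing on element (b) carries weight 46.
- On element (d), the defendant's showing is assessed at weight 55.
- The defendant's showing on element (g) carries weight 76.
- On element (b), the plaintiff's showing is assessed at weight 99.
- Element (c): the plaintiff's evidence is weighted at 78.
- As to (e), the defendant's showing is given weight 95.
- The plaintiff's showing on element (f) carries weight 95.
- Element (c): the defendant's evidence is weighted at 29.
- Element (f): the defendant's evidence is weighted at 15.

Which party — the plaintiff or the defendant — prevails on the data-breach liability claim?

defendant

At Stage 1 the plaintiff must meet a preponderance (weight is at least 50): on (a) the weight is 52, which does reach 50, so (a) meets the standard; on (b) the weight is 99 less the opposing 46 gives net 53, ≥ 50, so (b) meets the standard; on (c) the weight is 78 less the opposing 29 gives net 49, which does not reach 50, so (c) does not meet the standard.
  Not every element is met, so the plaintiff fails to carry Stage 1.
The defendant prevails.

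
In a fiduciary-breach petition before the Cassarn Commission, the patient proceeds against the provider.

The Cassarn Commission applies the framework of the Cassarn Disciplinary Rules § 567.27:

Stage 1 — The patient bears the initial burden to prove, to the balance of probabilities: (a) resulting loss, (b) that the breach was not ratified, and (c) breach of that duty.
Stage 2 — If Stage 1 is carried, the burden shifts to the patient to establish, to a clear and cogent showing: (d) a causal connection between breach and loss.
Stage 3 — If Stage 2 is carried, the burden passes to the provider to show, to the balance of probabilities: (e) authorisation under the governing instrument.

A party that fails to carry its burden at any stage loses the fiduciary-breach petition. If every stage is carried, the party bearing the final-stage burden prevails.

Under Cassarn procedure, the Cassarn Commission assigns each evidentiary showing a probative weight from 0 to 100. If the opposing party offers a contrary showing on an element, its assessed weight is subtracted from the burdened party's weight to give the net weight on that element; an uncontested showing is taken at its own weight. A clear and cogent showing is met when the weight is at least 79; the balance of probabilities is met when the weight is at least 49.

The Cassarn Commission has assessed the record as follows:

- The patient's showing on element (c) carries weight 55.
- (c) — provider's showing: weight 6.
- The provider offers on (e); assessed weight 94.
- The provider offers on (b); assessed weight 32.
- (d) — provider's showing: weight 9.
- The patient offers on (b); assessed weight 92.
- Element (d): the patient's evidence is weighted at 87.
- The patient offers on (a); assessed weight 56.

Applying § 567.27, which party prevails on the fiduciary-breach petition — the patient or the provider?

provider

At Stage 1 the patient must meet the balance of probabilities (weight is at least 49): on (a) the weight is 56, which does reach 49, so (a) meets the standard; on (b) the weight is 92 less the opposing 32 gives net 60, ≥ 49, so (b) meets the standard; on (c) the weight is 55 less the opposing 6 gives net 49, ≥ 49, so (c) meets the standard.
  All elements met. The patient retains the burden for Stage 2.
At Stage 2 the patient must meet a clear and cogent showing (weight is at least 79): on (d) the weight is 87 less the opposing 9 gives net 78, which does not reach 79, so (d) does not meet the standard.
  The patient does not carry Stage 2.
The analysis ends at Stage 2; the provider prevails.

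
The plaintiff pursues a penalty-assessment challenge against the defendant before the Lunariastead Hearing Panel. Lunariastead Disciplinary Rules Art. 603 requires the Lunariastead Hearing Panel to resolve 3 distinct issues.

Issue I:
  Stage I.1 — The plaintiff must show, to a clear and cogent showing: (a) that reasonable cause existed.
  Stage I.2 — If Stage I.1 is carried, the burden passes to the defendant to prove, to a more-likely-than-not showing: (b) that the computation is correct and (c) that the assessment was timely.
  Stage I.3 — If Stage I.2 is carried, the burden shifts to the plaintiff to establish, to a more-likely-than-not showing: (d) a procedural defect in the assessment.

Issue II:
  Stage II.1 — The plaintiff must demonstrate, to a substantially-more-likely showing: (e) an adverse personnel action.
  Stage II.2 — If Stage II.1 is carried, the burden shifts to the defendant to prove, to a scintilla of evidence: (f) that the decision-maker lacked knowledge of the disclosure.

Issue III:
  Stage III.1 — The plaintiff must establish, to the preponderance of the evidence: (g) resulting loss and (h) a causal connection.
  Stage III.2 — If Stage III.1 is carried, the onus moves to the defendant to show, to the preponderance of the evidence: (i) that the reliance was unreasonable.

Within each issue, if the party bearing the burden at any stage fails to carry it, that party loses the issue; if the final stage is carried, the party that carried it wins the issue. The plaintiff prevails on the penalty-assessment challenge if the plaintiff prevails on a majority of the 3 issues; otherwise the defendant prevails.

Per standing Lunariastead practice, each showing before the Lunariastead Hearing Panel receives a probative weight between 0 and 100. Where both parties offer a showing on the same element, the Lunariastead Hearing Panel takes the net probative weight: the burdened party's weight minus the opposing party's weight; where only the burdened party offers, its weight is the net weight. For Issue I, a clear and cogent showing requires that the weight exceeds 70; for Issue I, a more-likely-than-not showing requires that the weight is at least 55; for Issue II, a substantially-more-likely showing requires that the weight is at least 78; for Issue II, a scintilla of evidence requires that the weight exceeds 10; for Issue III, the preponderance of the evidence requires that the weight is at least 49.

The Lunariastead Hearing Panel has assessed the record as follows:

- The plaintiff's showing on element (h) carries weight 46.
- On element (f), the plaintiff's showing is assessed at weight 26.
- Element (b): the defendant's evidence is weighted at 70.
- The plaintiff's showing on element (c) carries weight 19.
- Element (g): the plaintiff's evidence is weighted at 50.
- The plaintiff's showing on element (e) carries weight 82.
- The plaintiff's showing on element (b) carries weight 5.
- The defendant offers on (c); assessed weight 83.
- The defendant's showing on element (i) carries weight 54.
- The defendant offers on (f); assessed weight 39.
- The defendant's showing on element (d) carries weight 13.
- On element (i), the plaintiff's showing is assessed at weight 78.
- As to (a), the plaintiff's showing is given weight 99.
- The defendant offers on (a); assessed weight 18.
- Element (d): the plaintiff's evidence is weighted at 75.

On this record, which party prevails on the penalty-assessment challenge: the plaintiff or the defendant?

defendant

— Issue I —
At Stage I.1 the plaintiff must meet a clear and cogent showing (weight exceeds 70): on (a) the weight is 99 less the opposing 18 gives net 81, which does exceed 70, so (a) meets the standard.
  The plaintiff carries Stage I.1; the defendant now bears the burden.
At Stage I.2 the defendant must meet a more-likely-than-not showing (weight is at least 55): on (b) the weight is 70 less the opposing 5 gives net 65, ≥ 55, so (b) meets the standard; on (c) the weight is 83 less the opposing 19 gives net 64, ≥ 55, so (c) meets the standard.
  The defendant carries Stage I.2; the plaintiff now bears the burden.
At Stage I.3 the plaintiff must meet a more-likely-than-not showing (weight is at least 55): on (d) the weight is 75 less the opposing 13 gives net 62, which does reach 55, so (d) meets the standard.
  The plaintiff carries the last stage.
With every stage satisfied, the plaintiff prevails on this issue.
— Issue II —
At Stage II.1 the plaintiff must meet a substantially-more-likely showing (weight is at least 78): on (e) the weight is 82, ≥ 78, so (e) meets the standard.
  Stage II.1 is satisfied; the onus moves to the defendant.
At Stage II.2 the defendant must meet a scintilla of evidence (weight exceeds 10): on (f) the weight is 39 less the opposing 26 gives net 13, > 10, so (f) meets the standard.
  The defendant carries the last stage.
With every stage satisfied, the defendant prevails on this issue.
— Issue III —
At Stage III.1 the plaintiff must meet the preponderance of the evidence (weight is at least 49): on (g) the weight is 50, which does reach 49, so (g) meets the standard; on (h) the weight is 46, < 49, so (h) does not meet the standard.
  The plaintiff does not carry Stage III.1.
The analysis ends at Stage III.1; the defendant prevails on this issue.
Per-issue: Issue I → plaintiff; Issue II → defendant; Issue III → defendant. The plaintiff must prevail on a majority of issues; overall, the defendant prevails.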